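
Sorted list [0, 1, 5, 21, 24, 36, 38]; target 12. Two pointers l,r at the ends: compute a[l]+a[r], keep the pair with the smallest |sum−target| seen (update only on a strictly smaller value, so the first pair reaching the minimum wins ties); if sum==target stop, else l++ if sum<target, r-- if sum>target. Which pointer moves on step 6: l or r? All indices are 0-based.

l

l=0 r=6: 0+38=38 d=26 *, r--
l=0 r=5: 0+36=36 d=24 *, r--
l=0 r=4: 0+24=24 d=12 *, r--
l=0 r=3: 0+21=21 d=9 *, r--
l=0 r=2: 0+5=5 d=7 *, l++
l=1 r=2: 1+5=6 d=6 *, l++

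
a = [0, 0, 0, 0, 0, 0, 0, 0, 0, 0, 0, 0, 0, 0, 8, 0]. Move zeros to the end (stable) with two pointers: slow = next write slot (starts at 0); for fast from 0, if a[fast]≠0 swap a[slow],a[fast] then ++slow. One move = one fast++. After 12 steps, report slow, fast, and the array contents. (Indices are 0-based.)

slow=0, fast=12, a=[0, 0, 0, 0, 0, 0, 0, 0, 0, 0, 0, 0, 0, 0, 8, 0]

(s=0,f=0) a[fast]=0 → fast++
(s=0,f=1) a[fast]=0 → fast++
(s=0,f=2) a[fast]=0 → fast++
(s=0,f=3) a[fast]=0 → fast++
(s=0,f=4) a[fast]=0 → fast++
(s=0,f=5) a[fast]=0 → fast++
(s=0,f=6) a[fast]=0 → fast++
(s=0,f=7) a[fast]=0 → fast++
(s=0,f=8) a[fast]=0 → fast++
(s=0,f=9) a[fast]=0 → fast++
(s=0,f=10) a[fast]=0 → fast++
(s=0,f=11) a[fast]=0 → fast++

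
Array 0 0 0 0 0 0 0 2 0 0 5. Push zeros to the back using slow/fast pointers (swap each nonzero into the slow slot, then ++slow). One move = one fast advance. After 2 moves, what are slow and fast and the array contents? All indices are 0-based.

(s=0,f=0) a[fast]=0 → fast++
(s=0,f=1) a[fast]=0 → fast++

slow=0, fast=2, a=[0, 0, 0, 0, 0, 0, 0, 2, 0, 0, 5]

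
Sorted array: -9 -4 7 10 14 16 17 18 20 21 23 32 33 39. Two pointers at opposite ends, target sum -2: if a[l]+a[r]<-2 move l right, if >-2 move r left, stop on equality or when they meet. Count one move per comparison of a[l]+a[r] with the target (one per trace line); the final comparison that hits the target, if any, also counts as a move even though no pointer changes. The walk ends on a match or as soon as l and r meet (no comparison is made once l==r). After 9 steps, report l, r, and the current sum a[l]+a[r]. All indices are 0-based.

[0,13] -9+39=30 >-2 → r--
[0,12] -9+33=24 >-2 → r--
[0,11] -9+32=23 >-2 → r--
[0,10] -9+23=14 >-2 → r--
[0,9] -9+21=12 >-2 → r--
[0,8] -9+20=11 >-2 → r--
[0,7] -9+18=9 >-2 → r--
[0,6] -9+17=8 >-2 → r--
[0,5] -9+16=7 >-2 → r--

l=0, r=4, sum=5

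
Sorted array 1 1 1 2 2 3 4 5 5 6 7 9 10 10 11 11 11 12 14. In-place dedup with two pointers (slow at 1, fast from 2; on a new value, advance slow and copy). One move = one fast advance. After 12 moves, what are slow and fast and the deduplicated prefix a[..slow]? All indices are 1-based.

slow=9, fast=14, prefix=[1, 2, 3, 4, 5, 6, 7, 9, 10]

(s=1,f=2) a[fast]=1=a[slow] dup → fast++
(s=1,f=3) a[fast]=1=a[slow] dup → fast++
(s=1,f=4) a[fast]=2≠a[slow]=1 write a[2]=2 → slow++,fast++
(s=2,f=5) a[fast]=2=a[slow] dup → fast++
(s=2,f=6) a[fast]=3≠a[slow]=2 write a[3]=3 → slow++,fast++
(s=3,f=7) a[fast]=4≠a[slow]=3 write a[4]=4 → slow++,fast++
(s=4,f=8) a[fast]=5≠a[slow]=4 write a[5]=5 → slow++,fast++
(s=5,f=9) a[fast]=5=a[slow] dup → fast++
(s=5,f=10) a[fast]=6≠a[slow]=5 write a[6]=6 → slow++,fast++
(s=6,f=11) a[fast]=7≠a[slow]=6 write a[7]=7 → slow++,fast++
(s=7,f=12) a[fast]=9≠a[slow]=7 write a[8]=9 → slow++,fast++
(s=8,f=13) a[fast]=10≠a[slow]=9 write a[9]=10 → slow++,fast++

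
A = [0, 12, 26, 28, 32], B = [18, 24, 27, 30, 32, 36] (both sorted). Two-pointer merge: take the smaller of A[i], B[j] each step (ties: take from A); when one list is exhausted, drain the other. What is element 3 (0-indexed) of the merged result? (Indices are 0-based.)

[i=0,j=0] A[i]=0<=B[j]=18 take 0 → i++
[i=1,j=0] A[i]=12<=B[j]=18 take 12 → i++
[i=2,j=0] A[i]=26>B[j]=18 take 18 → j++
[i=2,j=1] A[i]=26>B[j]=24 take 24 → j++
[i=2,j=2] A[i]=26<=B[j]=27 take 26 → i++
[i=3,j=2] A[i]=28>B[j]=27 take 27 → j++
[i=3,j=3] A[i]=28<=B[j]=30 take 28 → i++
[i=4,j=3] A[i]=32>B[j]=30 take 30 → j++
[i=4,j=4] A[i]=32<=B[j]=32 take 32 → i++
[i=5,j=4] A done, take B[j]=32 → j++
[i=5,j=5] A done, take B[j]=36 → j++

merged[3] = 24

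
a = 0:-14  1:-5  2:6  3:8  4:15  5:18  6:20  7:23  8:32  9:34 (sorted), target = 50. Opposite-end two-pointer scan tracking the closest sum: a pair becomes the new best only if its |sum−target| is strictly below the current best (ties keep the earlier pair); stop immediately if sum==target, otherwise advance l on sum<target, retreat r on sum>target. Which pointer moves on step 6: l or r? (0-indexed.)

r

l=0 r=9: -14+34=20 d=30 *, l++
l=1 r=9: -5+34=29 d=21 *, l++
l=2 r=9: 6+34=40 d=10 *, l++
l=3 r=9: 8+34=42 d=8 *, l++
l=4 r=9: 15+34=49 d=1 *, l++
l=5 r=9: 18+34=52 d=2, r--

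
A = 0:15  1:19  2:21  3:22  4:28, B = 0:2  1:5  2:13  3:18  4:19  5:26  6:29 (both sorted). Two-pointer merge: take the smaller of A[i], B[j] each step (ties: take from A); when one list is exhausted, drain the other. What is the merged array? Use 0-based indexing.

i=0 j=0: A[i]=15>B[j]=2 take 2, j++
i=0 j=1: A[i]=15>B[j]=5 take 5, j++
i=0 j=2: A[i]=15>B[j]=13 take 13, j++
i=0 j=3: A[i]=15<=B[j]=18 take 15, i++
i=1 j=3: A[i]=19>B[j]=18 take 18, j++
i=1 j=4: A[i]=19<=B[j]=19 take 19, i++
i=2 j=4: A[i]=21>B[j]=19 take 19, j++
i=2 j=5: A[i]=21<=B[j]=26 take 21, i++
i=3 j=5: A[i]=22<=B[j]=26 take 22, i++
i=4 j=5: A[i]=28>B[j]=26 take 26, j++
i=4 j=6: A[i]=28<=B[j]=29 take 28, i++
i=5 j=6: A done, take B[j]=29, j++

[2, 5, 13, 15, 18, 19, 19, 21, 22, 26, 28, 29]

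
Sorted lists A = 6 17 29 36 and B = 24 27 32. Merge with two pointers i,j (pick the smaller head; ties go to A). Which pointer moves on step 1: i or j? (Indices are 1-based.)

i=1 j=1: A[i]=6<=B[j]=24 take 6, i++

i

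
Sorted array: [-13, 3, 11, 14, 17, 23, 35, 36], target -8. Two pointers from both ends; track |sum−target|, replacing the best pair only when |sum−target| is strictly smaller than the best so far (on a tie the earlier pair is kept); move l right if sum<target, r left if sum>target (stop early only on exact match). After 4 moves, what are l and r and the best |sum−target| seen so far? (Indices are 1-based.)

l=1 r=8: -13+36=23 d=31 *, r--
l=1 r=7: -13+35=22 d=30 *, r--
l=1 r=6: -13+23=10 d=18 *, r--
l=1 r=5: -13+17=4 d=12 *, r--

l=1, r=4, best |Δ|=12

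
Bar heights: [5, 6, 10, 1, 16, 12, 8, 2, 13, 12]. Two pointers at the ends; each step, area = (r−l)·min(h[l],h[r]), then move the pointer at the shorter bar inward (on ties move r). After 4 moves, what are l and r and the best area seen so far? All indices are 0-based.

[0,9] min(5,12)*9=45 best=45 * → l++
[1,9] min(6,12)*8=48 best=48 * → l++
[2,9] min(10,12)*7=70 best=70 * → l++
[3,9] min(1,12)*6=6 best=70 → l++

l=4, r=9, best area=70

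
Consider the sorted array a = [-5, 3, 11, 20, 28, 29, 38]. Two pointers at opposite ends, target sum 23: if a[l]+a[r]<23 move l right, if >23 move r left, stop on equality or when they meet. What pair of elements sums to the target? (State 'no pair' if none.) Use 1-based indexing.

l=1 r=7: -5+38=33 >23, r--
l=1 r=6: -5+29=24 >23, r--
l=1 r=5: -5+28=23, found

(-5, 28)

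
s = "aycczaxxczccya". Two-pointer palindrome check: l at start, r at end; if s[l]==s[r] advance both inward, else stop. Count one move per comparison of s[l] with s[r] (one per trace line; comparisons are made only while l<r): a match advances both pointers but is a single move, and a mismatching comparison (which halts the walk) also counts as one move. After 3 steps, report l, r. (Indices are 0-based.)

l=3, r=10

[0,13] 'a'=='a' → l++,r--
[1,12] 'y'=='y' → l++,r--
[2,11] 'c'=='c' → l++,r--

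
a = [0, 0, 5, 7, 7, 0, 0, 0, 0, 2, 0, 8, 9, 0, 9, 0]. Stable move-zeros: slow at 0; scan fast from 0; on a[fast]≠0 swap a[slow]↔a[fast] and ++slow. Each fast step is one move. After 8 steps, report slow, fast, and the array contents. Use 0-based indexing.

slow=3, fast=8, a=[5, 7, 7, 0, 0, 0, 0, 0, 0, 2, 0, 8, 9, 0, 9, 0]

slow=0 fast=0: a[fast]=0, fast++
slow=0 fast=1: a[fast]=0, fast++
slow=0 fast=2: a[fast]=5≠0 swap→a[0]=5, slow++,fast++
slow=1 fast=3: a[fast]=7≠0 swap→a[1]=7, slow++,fast++
slow=2 fast=4: a[fast]=7≠0 swap→a[2]=7, slow++,fast++
slow=3 fast=5: a[fast]=0, fast++
slow=3 fast=6: a[fast]=0, fast++
slow=3 fast=7: a[fast]=0, fast++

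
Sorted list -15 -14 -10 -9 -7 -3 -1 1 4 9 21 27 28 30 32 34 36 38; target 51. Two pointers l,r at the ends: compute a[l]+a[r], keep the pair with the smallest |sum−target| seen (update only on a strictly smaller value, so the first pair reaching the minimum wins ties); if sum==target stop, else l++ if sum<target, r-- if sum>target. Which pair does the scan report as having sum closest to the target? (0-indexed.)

[0,17] -15+38=23 d=28 * → l++
[1,17] -14+38=24 d=27 * → l++
[2,17] -10+38=28 d=23 * → l++
[3,17] -9+38=29 d=22 * → l++
[4,17] -7+38=31 d=20 * → l++
[5,17] -3+38=35 d=16 * → l++
[6,17] -1+38=37 d=14 * → l++
[7,17] 1+38=39 d=12 * → l++
[8,17] 4+38=42 d=9 * → l++
[9,17] 9+38=47 d=4 * → l++
[10,17] 21+38=59 d=8 → r--
[10,16] 21+36=57 d=6 → r--
[10,15] 21+34=55 d=4 → r--
[10,14] 21+32=53 d=2 * → r--
[10,13] 21+30=51 d=0 * → stop

pair (21, 30) with sum 51 (|Δ|=0)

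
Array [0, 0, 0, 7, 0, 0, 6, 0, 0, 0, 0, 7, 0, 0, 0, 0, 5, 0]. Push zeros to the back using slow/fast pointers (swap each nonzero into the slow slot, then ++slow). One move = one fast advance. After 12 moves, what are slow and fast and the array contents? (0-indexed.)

slow=3, fast=12, a=[7, 6, 7, 0, 0, 0, 0, 0, 0, 0, 0, 0, 0, 0, 0, 0, 5, 0]

(s=0,f=0) a[fast]=0 → fast++
(s=0,f=1) a[fast]=0 → fast++
(s=0,f=2) a[fast]=0 → fast++
(s=0,f=3) a[fast]=7≠0 swap→a[0]=7 → slow++,fast++
(s=1,f=4) a[fast]=0 → fast++
(s=1,f=5) a[fast]=0 → fast++
(s=1,f=6) a[fast]=6≠0 swap→a[1]=6 → slow++,fast++
(s=2,f=7) a[fast]=0 → fast++
(s=2,f=8) a[fast]=0 → fast++
(s=2,f=9) a[fast]=0 → fast++
(s=2,f=10) a[fast]=0 → fast++
(s=2,f=11) a[fast]=7≠0 swap→a[2]=7 → slow++,fast++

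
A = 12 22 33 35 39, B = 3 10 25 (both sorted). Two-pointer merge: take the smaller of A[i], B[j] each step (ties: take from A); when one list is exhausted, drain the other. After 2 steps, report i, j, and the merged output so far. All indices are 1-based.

i=1, j=3, merged so far=[3, 10]

i=1 j=1: A[i]=12>B[j]=3 take 3, j++
i=1 j=2: A[i]=12>B[j]=10 take 10, j++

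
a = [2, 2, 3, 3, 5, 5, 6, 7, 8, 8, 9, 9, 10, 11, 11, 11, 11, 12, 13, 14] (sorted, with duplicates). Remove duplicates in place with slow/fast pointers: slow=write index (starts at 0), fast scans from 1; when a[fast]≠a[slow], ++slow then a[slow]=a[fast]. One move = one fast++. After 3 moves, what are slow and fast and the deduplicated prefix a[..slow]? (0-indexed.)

slow=1, fast=4, prefix=[2, 3]

slow=0 fast=1: a[fast]=2=a[slow] dup, fast++
slow=0 fast=2: a[fast]=3≠a[slow]=2 write a[1]=3, slow++,fast++
slow=1 fast=3: a[fast]=3=a[slow] dup, fast++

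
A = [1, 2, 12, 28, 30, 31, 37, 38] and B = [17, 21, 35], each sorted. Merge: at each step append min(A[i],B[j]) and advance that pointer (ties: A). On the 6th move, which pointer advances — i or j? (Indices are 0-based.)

[i=0,j=0] A[i]=1<=B[j]=17 take 1 → i++
[i=1,j=0] A[i]=2<=B[j]=17 take 2 → i++
[i=2,j=0] A[i]=12<=B[j]=17 take 12 → i++
[i=3,j=0] A[i]=28>B[j]=17 take 17 → j++
[i=3,j=1] A[i]=28>B[j]=21 take 21 → j++
[i=3,j=2] A[i]=28<=B[j]=35 take 28 → i++

i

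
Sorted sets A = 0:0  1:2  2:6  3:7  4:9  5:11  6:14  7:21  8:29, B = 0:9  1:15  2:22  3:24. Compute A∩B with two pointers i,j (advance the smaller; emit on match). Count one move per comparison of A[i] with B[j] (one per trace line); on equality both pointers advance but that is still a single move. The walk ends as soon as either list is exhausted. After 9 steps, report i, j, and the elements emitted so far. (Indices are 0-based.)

i=0 j=0: 0<9, i++
i=1 j=0: 2<9, i++
i=2 j=0: 6<9, i++
i=3 j=0: 7<9, i++
i=4 j=0: 9==9 emit, i++,j++
i=5 j=1: 11<15, i++
i=6 j=1: 14<15, i++
i=7 j=1: 21>15, j++
i=7 j=2: 21<22, i++

i=8, j=2, emitted=[9]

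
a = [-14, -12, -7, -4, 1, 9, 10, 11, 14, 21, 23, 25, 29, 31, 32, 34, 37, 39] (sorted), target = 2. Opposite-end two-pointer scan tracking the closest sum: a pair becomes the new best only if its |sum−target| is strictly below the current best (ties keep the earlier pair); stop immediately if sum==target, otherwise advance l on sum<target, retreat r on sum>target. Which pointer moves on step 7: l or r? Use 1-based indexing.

l=1 r=18: -14+39=25 d=23 *, r--
l=1 r=17: -14+37=23 d=21 *, r--
l=1 r=16: -14+34=20 d=18 *, r--
l=1 r=15: -14+32=18 d=16 *, r--
l=1 r=14: -14+31=17 d=15 *, r--
l=1 r=13: -14+29=15 d=13 *, r--
l=1 r=12: -14+25=11 d=9 *, r--

r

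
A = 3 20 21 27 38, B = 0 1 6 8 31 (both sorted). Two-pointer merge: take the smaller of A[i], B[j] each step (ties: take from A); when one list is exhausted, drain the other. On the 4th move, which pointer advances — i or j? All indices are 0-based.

i=0 j=0: A[i]=3>B[j]=0 take 0, j++
i=0 j=1: A[i]=3>B[j]=1 take 1, j++
i=0 j=2: A[i]=3<=B[j]=6 take 3, i++
i=1 j=2: A[i]=20>B[j]=6 take 6, j++

j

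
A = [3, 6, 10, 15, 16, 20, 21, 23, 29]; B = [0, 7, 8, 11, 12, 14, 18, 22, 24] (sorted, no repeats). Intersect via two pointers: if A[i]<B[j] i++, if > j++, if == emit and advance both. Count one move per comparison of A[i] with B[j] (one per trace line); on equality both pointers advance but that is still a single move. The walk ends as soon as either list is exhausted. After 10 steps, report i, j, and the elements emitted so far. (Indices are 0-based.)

[i=0,j=0] 3>0 → j++
[i=0,j=1] 3<7 → i++
[i=1,j=1] 6<7 → i++
[i=2,j=1] 10>7 → j++
[i=2,j=2] 10>8 → j++
[i=2,j=3] 10<11 → i++
[i=3,j=3] 15>11 → j++
[i=3,j=4] 15>12 → j++
[i=3,j=5] 15>14 → j++
[i=3,j=6] 15<18 → i++

i=4, j=6, emitted=[]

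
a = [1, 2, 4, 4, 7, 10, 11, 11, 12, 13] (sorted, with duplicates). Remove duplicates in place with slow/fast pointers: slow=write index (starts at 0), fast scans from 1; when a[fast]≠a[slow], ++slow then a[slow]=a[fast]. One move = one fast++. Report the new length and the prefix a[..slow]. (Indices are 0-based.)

length 8; prefix = [1, 2, 4, 7, 10, 11, 12, 13]

slow=0 fast=1: a[fast]=2≠a[slow]=1 write a[1]=2, slow++,fast++
slow=1 fast=2: a[fast]=4≠a[slow]=2 write a[2]=4, slow++,fast++
slow=2 fast=3: a[fast]=4=a[slow] dup, fast++
slow=2 fast=4: a[fast]=7≠a[slow]=4 write a[3]=7, slow++,fast++
slow=3 fast=5: a[fast]=10≠a[slow]=7 write a[4]=10, slow++,fast++
slow=4 fast=6: a[fast]=11≠a[slow]=10 write a[5]=11, slow++,fast++
slow=5 fast=7: a[fast]=11=a[slow] dup, fast++
slow=5 fast=8: a[fast]=12≠a[slow]=11 write a[6]=12, slow++,fast++
slow=6 fast=9: a[fast]=13≠a[slow]=12 write a[7]=13, slow++,fast++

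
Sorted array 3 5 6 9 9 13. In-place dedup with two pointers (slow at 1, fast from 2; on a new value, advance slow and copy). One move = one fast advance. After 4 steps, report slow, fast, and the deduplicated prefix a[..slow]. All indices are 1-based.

slow=1 fast=2: a[fast]=5≠a[slow]=3 write a[2]=5, slow++,fast++
slow=2 fast=3: a[fast]=6≠a[slow]=5 write a[3]=6, slow++,fast++
slow=3 fast=4: a[fast]=9≠a[slow]=6 write a[4]=9, slow++,fast++
slow=4 fast=5: a[fast]=9=a[slow] dup, fast++

slow=4, fast=6, prefix=[3, 5, 6, 9]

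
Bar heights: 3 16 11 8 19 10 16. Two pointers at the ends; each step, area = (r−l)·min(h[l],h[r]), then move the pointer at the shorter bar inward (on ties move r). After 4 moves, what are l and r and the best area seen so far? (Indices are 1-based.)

l=1 r=7: min(3,16)*6=18 best=18 *, l++
l=2 r=7: min(16,16)*5=80 best=80 *, r--
l=2 r=6: min(16,10)*4=40 best=80, r--
l=2 r=5: min(16,19)*3=48 best=80, l++

l=3, r=5, best area=80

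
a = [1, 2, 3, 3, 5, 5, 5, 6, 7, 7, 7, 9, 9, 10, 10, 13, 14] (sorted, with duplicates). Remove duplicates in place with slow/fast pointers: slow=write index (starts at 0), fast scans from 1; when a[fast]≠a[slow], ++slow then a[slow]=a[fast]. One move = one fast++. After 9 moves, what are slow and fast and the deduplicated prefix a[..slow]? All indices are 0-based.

slow=0 fast=1: a[fast]=2≠a[slow]=1 write a[1]=2, slow++,fast++
slow=1 fast=2: a[fast]=3≠a[slow]=2 write a[2]=3, slow++,fast++
slow=2 fast=3: a[fast]=3=a[slow] dup, fast++
slow=2 fast=4: a[fast]=5≠a[slow]=3 write a[3]=5, slow++,fast++
slow=3 fast=5: a[fast]=5=a[slow] dup, fast++
slow=3 fast=6: a[fast]=5=a[slow] dup, fast++
slow=3 fast=7: a[fast]=6≠a[slow]=5 write a[4]=6, slow++,fast++
slow=4 fast=8: a[fast]=7≠a[slow]=6 write a[5]=7, slow++,fast++
slow=5 fast=9: a[fast]=7=a[slow] dup, fast++

slow=5, fast=10, prefix=[1, 2, 3, 5, 6, 7]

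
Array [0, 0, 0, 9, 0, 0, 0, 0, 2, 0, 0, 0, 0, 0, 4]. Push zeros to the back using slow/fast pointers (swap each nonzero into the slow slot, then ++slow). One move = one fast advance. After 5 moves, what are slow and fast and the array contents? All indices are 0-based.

(s=0,f=0) a[fast]=0 → fast++
(s=0,f=1) a[fast]=0 → fast++
(s=0,f=2) a[fast]=0 → fast++
(s=0,f=3) a[fast]=9≠0 swap→a[0]=9 → slow++,fast++
(s=1,f=4) a[fast]=0 → fast++

slow=1, fast=5, a=[9, 0, 0, 0, 0, 0, 0, 0, 2, 0, 0, 0, 0, 0, 4]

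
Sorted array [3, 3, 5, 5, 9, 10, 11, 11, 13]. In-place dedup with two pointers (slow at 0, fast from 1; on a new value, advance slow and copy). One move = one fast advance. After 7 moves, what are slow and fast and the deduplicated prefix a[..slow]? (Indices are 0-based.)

slow=0 fast=1: a[fast]=3=a[slow] dup, fast++
slow=0 fast=2: a[fast]=5≠a[slow]=3 write a[1]=5, slow++,fast++
slow=1 fast=3: a[fast]=5=a[slow] dup, fast++
slow=1 fast=4: a[fast]=9≠a[slow]=5 write a[2]=9, slow++,fast++
slow=2 fast=5: a[fast]=10≠a[slow]=9 write a[3]=10, slow++,fast++
slow=3 fast=6: a[fast]=11≠a[slow]=10 write a[4]=11, slow++,fast++
slow=4 fast=7: a[fast]=11=a[slow] dup, fast++

slow=4, fast=8, prefix=[3, 5, 9, 10, 11]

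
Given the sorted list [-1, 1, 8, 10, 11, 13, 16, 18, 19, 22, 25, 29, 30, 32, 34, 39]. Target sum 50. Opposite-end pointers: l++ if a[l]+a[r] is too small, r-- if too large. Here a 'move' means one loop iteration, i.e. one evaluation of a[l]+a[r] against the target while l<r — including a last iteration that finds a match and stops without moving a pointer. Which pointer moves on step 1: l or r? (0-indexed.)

l

[0,15] -1+39=38 <50 → l++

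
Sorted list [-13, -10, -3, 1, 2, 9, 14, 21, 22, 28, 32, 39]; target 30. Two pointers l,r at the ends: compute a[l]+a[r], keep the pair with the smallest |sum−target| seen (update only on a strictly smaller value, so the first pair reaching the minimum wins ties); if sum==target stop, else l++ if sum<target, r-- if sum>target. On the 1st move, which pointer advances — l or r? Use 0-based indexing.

l

l=0 r=11: -13+39=26 d=4 *, l++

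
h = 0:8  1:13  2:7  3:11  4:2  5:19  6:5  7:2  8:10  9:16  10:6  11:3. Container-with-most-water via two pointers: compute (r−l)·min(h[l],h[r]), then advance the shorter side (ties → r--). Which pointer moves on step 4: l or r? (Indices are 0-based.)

l=0 r=11: min(8,3)*11=33 best=33 *, r--
l=0 r=10: min(8,6)*10=60 best=60 *, r--
l=0 r=9: min(8,16)*9=72 best=72 *, l++
l=1 r=9: min(13,16)*8=104 best=104 *, l++

l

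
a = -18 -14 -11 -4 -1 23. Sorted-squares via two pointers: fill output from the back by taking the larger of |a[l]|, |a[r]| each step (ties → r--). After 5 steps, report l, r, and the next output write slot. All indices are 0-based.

l=0 r=5: |-18|<=|23| out[5]=529, r--
l=0 r=4: |-18|>|-1| out[4]=324, l++
l=1 r=4: |-14|>|-1| out[3]=196, l++
l=2 r=4: |-11|>|-1| out[2]=121, l++
l=3 r=4: |-4|>|-1| out[1]=16, l++

l=4, r=4, next write slot=0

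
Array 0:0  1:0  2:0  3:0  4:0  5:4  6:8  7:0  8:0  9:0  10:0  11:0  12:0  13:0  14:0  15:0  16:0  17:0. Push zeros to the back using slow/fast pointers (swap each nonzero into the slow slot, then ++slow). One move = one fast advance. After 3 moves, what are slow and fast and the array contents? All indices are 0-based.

slow=0 fast=0: a[fast]=0, fast++
slow=0 fast=1: a[fast]=0, fast++
slow=0 fast=2: a[fast]=0, fast++

slow=0, fast=3, a=[0, 0, 0, 0, 0, 4, 8, 0, 0, 0, 0, 0, 0, 0, 0, 0, 0, 0]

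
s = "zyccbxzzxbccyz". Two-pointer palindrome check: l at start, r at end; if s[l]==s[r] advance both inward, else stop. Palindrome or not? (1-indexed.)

[1,14] 'z'=='z' → l++,r--
[2,13] 'y'=='y' → l++,r--
[3,12] 'c'=='c' → l++,r--
[4,11] 'c'=='c' → l++,r--
[5,10] 'b'=='b' → l++,r--
[6,9] 'x'=='x' → l++,r--
[7,8] 'z'=='z' → l++,r--

palindrome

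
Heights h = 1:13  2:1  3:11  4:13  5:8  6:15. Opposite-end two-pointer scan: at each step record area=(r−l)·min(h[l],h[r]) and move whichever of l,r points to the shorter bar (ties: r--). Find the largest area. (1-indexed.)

[1,6] min(13,15)*5=65 best=65 * → l++
[2,6] min(1,15)*4=4 best=65 → l++
[3,6] min(11,15)*3=33 best=65 → l++
[4,6] min(13,15)*2=26 best=65 → l++
[5,6] min(8,15)*1=8 best=65 → l++

max area = 65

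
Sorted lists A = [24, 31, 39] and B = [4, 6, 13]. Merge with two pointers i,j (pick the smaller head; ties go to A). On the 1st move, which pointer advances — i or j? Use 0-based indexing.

i=0 j=0: A[i]=24>B[j]=4 take 4, j++

j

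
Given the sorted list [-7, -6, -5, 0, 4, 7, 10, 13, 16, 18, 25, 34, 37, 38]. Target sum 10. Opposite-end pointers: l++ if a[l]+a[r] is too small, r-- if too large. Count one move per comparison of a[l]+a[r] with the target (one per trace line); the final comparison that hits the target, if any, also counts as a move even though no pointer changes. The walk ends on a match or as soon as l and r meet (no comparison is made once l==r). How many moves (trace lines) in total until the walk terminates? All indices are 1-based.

[1,14] -7+38=31 >10 → r--
[1,13] -7+37=30 >10 → r--
[1,12] -7+34=27 >10 → r--
[1,11] -7+25=18 >10 → r--
[1,10] -7+18=11 >10 → r--
[1,9] -7+16=9 <10 → l++
[2,9] -6+16=10 → found

7 moves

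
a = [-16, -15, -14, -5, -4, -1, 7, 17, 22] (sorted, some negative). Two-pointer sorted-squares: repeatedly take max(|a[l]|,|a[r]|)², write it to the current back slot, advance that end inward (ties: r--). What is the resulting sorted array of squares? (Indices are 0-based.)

l=0 r=8: |-16|<=|22| out[8]=484, r--
l=0 r=7: |-16|<=|17| out[7]=289, r--
l=0 r=6: |-16|>|7| out[6]=256, l++
l=1 r=6: |-15|>|7| out[5]=225, l++
l=2 r=6: |-14|>|7| out[4]=196, l++
l=3 r=6: |-5|<=|7| out[3]=49, r--
l=3 r=5: |-5|>|-1| out[2]=25, l++
l=4 r=5: |-4|>|-1| out[1]=16, l++
l=5 r=5: |-1|<=|-1| out[0]=1, r--

[1, 16, 25, 49, 196, 225, 256, 289, 484]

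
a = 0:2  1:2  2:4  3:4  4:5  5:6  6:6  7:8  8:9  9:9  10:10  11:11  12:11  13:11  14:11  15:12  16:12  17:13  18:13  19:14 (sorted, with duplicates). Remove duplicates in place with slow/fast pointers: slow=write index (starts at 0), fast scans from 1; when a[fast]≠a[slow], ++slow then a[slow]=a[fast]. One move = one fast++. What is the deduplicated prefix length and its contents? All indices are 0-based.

slow=0 fast=1: a[fast]=2=a[slow] dup, fast++
slow=0 fast=2: a[fast]=4≠a[slow]=2 write a[1]=4, slow++,fast++
slow=1 fast=3: a[fast]=4=a[slow] dup, fast++
slow=1 fast=4: a[fast]=5≠a[slow]=4 write a[2]=5, slow++,fast++
slow=2 fast=5: a[fast]=6≠a[slow]=5 write a[3]=6, slow++,fast++
slow=3 fast=6: a[fast]=6=a[slow] dup, fast++
slow=3 fast=7: a[fast]=8≠a[slow]=6 write a[4]=8, slow++,fast++
slow=4 fast=8: a[fast]=9≠a[slow]=8 write a[5]=9, slow++,fast++
slow=5 fast=9: a[fast]=9=a[slow] dup, fast++
slow=5 fast=10: a[fast]=10≠a[slow]=9 write a[6]=10, slow++,fast++
slow=6 fast=11: a[fast]=11≠a[slow]=10 write a[7]=11, slow++,fast++
slow=7 fast=12: a[fast]=11=a[slow] dup, fast++
slow=7 fast=13: a[fast]=11=a[slow] dup, fast++
slow=7 fast=14: a[fast]=11=a[slow] dup, fast++
slow=7 fast=15: a[fast]=12≠a[slow]=11 write a[8]=12, slow++,fast++
slow=8 fast=16: a[fast]=12=a[slow] dup, fast++
slow=8 fast=17: a[fast]=13≠a[slow]=12 write a[9]=13, slow++,fast++
slow=9 fast=18: a[fast]=13=a[slow] dup, fast++
slow=9 fast=19: a[fast]=14≠a[slow]=13 write a[10]=14, slow++,fast++

length 11; prefix = [2, 4, 5, 6, 8, 9, 10, 11, 12, 13, 14]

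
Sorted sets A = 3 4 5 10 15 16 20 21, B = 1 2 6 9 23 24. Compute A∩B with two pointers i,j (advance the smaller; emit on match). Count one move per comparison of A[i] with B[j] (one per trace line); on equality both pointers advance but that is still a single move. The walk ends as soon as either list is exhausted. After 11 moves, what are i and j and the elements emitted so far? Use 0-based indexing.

i=7, j=4, emitted=[]

i=0 j=0: 3>1, j++
i=0 j=1: 3>2, j++
i=0 j=2: 3<6, i++
i=1 j=2: 4<6, i++
i=2 j=2: 5<6, i++
i=3 j=2: 10>6, j++
i=3 j=3: 10>9, j++
i=3 j=4: 10<23, i++
i=4 j=4: 15<23, i++
i=5 j=4: 16<23, i++
i=6 j=4: 20<23, i++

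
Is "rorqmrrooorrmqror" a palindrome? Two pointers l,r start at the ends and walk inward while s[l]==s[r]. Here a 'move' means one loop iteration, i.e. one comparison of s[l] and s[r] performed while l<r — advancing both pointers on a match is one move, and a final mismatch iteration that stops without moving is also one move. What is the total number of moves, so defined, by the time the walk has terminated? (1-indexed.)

[1,17] 'r'=='r' → l++,r--
[2,16] 'o'=='o' → l++,r--
[3,15] 'r'=='r' → l++,r--
[4,14] 'q'=='q' → l++,r--
[5,13] 'm'=='m' → l++,r--
[6,12] 'r'=='r' → l++,r--
[7,11] 'r'=='r' → l++,r--
[8,10] 'o'=='o' → l++,r--

8 moves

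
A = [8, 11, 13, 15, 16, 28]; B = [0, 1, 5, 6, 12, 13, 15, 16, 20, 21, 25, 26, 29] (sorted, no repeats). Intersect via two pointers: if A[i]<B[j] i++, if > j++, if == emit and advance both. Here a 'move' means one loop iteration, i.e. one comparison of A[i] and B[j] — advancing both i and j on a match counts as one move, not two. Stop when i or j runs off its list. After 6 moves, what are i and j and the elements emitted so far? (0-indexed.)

i=0 j=0: 8>0, j++
i=0 j=1: 8>1, j++
i=0 j=2: 8>5, j++
i=0 j=3: 8>6, j++
i=0 j=4: 8<12, i++
i=1 j=4: 11<12, i++

i=2, j=4, emitted=[]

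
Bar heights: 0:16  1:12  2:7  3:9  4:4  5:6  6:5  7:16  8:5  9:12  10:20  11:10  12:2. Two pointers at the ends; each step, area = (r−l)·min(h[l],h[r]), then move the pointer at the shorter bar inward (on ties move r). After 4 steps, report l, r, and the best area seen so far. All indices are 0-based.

[0,12] min(16,2)*12=24 best=24 * → r--
[0,11] min(16,10)*11=110 best=110 * → r--
[0,10] min(16,20)*10=160 best=160 * → l++
[1,10] min(12,20)*9=108 best=160 → l++

l=2, r=10, best area=160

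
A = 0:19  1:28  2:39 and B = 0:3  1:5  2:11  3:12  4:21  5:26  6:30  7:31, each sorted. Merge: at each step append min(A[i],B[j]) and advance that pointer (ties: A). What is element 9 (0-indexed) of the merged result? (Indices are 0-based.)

[i=0,j=0] A[i]=19>B[j]=3 take 3 → j++
[i=0,j=1] A[i]=19>B[j]=5 take 5 → j++
[i=0,j=2] A[i]=19>B[j]=11 take 11 → j++
[i=0,j=3] A[i]=19>B[j]=12 take 12 → j++
[i=0,j=4] A[i]=19<=B[j]=21 take 19 → i++
[i=1,j=4] A[i]=28>B[j]=21 take 21 → j++
[i=1,j=5] A[i]=28>B[j]=26 take 26 → j++
[i=1,j=6] A[i]=28<=B[j]=30 take 28 → i++
[i=2,j=6] A[i]=39>B[j]=30 take 30 → j++
[i=2,j=7] A[i]=39>B[j]=31 take 31 → j++
[i=2,j=8] B done, take A[i]=39 → i++

merged[9] = 31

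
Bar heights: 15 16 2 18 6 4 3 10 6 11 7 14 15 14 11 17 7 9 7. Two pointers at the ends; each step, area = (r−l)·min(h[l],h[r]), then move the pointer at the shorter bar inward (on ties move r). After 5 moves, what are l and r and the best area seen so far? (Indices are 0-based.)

l=2, r=15, best area=225

l=0 r=18: min(15,7)*18=126 best=126 *, r--
l=0 r=17: min(15,9)*17=153 best=153 *, r--
l=0 r=16: min(15,7)*16=112 best=153, r--
l=0 r=15: min(15,17)*15=225 best=225 *, l++
l=1 r=15: min(16,17)*14=224 best=225, l++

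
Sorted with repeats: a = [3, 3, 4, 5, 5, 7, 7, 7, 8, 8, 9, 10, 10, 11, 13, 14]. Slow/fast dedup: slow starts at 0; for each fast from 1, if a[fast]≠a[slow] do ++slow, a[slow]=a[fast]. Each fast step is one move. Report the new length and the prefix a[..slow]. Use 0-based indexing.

length 10; prefix = [3, 4, 5, 7, 8, 9, 10, 11, 13, 14]

(s=0,f=1) a[fast]=3=a[slow] dup → fast++
(s=0,f=2) a[fast]=4≠a[slow]=3 write a[1]=4 → slow++,fast++
(s=1,f=3) a[fast]=5≠a[slow]=4 write a[2]=5 → slow++,fast++
(s=2,f=4) a[fast]=5=a[slow] dup → fast++
(s=2,f=5) a[fast]=7≠a[slow]=5 write a[3]=7 → slow++,fast++
(s=3,f=6) a[fast]=7=a[slow] dup → fast++
(s=3,f=7) a[fast]=7=a[slow] dup → fast++
(s=3,f=8) a[fast]=8≠a[slow]=7 write a[4]=8 → slow++,fast++
(s=4,f=9) a[fast]=8=a[slow] dup → fast++
(s=4,f=10) a[fast]=9≠a[slow]=8 write a[5]=9 → slow++,fast++
(s=5,f=11) a[fast]=10≠a[slow]=9 write a[6]=10 → slow++,fast++
(s=6,f=12) a[fast]=10=a[slow] dup → fast++
(s=6,f=13) a[fast]=11≠a[slow]=10 write a[7]=11 → slow++,fast++
(s=7,f=14) a[fast]=13≠a[slow]=11 write a[8]=13 → slow++,fast++
(s=8,f=15) a[fast]=14≠a[slow]=13 write a[9]=14 → slow++,fast++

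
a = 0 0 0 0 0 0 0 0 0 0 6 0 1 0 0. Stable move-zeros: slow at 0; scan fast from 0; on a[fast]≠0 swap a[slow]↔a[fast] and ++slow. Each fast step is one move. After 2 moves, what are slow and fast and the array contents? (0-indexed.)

(s=0,f=0) a[fast]=0 → fast++
(s=0,f=1) a[fast]=0 → fast++

slow=0, fast=2, a=[0, 0, 0, 0, 0, 0, 0, 0, 0, 0, 6, 0, 1, 0, 0]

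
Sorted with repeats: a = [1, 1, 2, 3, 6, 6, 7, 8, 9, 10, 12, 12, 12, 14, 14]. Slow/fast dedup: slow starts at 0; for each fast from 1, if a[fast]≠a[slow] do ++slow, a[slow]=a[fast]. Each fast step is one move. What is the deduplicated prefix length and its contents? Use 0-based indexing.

length 10; prefix = [1, 2, 3, 6, 7, 8, 9, 10, 12, 14]

slow=0 fast=1: a[fast]=1=a[slow] dup, fast++
slow=0 fast=2: a[fast]=2≠a[slow]=1 write a[1]=2, slow++,fast++
slow=1 fast=3: a[fast]=3≠a[slow]=2 write a[2]=3, slow++,fast++
slow=2 fast=4: a[fast]=6≠a[slow]=3 write a[3]=6, slow++,fast++
slow=3 fast=5: a[fast]=6=a[slow] dup, fast++
slow=3 fast=6: a[fast]=7≠a[slow]=6 write a[4]=7, slow++,fast++
slow=4 fast=7: a[fast]=8≠a[slow]=7 write a[5]=8, slow++,fast++
slow=5 fast=8: a[fast]=9≠a[slow]=8 write a[6]=9, slow++,fast++
slow=6 fast=9: a[fast]=10≠a[slow]=9 write a[7]=10, slow++,fast++
slow=7 fast=10: a[fast]=12≠a[slow]=10 write a[8]=12, slow++,fast++
slow=8 fast=11: a[fast]=12=a[slow] dup, fast++
slow=8 fast=12: a[fast]=12=a[slow] dup, fast++
slow=8 fast=13: a[fast]=14≠a[slow]=12 write a[9]=14, slow++,fast++
slow=9 fast=14: a[fast]=14=a[slow] dup, fast++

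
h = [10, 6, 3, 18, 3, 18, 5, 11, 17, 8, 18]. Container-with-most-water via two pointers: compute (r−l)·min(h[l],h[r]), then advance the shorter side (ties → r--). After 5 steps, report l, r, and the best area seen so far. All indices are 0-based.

[0,10] min(10,18)*10=100 best=100 * → l++
[1,10] min(6,18)*9=54 best=100 → l++
[2,10] min(3,18)*8=24 best=100 → l++
[3,10] min(18,18)*7=126 best=126 * → r--
[3,9] min(18,8)*6=48 best=126 → r--

l=3, r=8, best area=126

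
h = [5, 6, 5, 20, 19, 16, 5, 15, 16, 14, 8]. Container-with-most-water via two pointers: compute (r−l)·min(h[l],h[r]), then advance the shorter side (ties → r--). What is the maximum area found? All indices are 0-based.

l=0 r=10: min(5,8)*10=50 best=50 *, l++
l=1 r=10: min(6,8)*9=54 best=54 *, l++
l=2 r=10: min(5,8)*8=40 best=54, l++
l=3 r=10: min(20,8)*7=56 best=56 *, r--
l=3 r=9: min(20,14)*6=84 best=84 *, r--
l=3 r=8: min(20,16)*5=80 best=84, r--
l=3 r=7: min(20,15)*4=60 best=84, r--
l=3 r=6: min(20,5)*3=15 best=84, r--
l=3 r=5: min(20,16)*2=32 best=84, r--
l=3 r=4: min(20,19)*1=19 best=84, r--

max area = 84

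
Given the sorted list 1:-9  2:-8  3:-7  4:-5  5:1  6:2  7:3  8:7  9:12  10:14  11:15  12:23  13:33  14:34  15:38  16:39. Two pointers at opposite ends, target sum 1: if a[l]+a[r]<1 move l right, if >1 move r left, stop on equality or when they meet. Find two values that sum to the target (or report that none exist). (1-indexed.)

l=1 r=16: -9+39=30 >1, r--
l=1 r=15: -9+38=29 >1, r--
l=1 r=14: -9+34=25 >1, r--
l=1 r=13: -9+33=24 >1, r--
l=1 r=12: -9+23=14 >1, r--
l=1 r=11: -9+15=6 >1, r--
l=1 r=10: -9+14=5 >1, r--
l=1 r=9: -9+12=3 >1, r--
l=1 r=8: -9+7=-2 <1, l++
l=2 r=8: -8+7=-1 <1, l++
l=3 r=8: -7+7=0 <1, l++
l=4 r=8: -5+7=2 >1, r--
l=4 r=7: -5+3=-2 <1, l++
l=5 r=7: 1+3=4 >1, r--
l=5 r=6: 1+2=3 >1, r--

no pair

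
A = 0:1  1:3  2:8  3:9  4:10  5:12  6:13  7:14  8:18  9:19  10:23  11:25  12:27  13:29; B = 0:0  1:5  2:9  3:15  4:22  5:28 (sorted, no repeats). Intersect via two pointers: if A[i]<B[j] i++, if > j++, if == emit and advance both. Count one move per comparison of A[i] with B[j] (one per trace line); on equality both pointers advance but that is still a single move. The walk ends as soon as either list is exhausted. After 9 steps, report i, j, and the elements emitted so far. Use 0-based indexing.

i=7, j=3, emitted=[9]

[i=0,j=0] 1>0 → j++
[i=0,j=1] 1<5 → i++
[i=1,j=1] 3<5 → i++
[i=2,j=1] 8>5 → j++
[i=2,j=2] 8<9 → i++
[i=3,j=2] 9==9 emit → i++,j++
[i=4,j=3] 10<15 → i++
[i=5,j=3] 12<15 → i++
[i=6,j=3] 13<15 → i++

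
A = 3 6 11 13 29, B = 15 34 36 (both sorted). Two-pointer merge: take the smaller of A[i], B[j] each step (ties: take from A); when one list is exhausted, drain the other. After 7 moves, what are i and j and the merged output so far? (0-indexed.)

[i=0,j=0] A[i]=3<=B[j]=15 take 3 → i++
[i=1,j=0] A[i]=6<=B[j]=15 take 6 → i++
[i=2,j=0] A[i]=11<=B[j]=15 take 11 → i++
[i=3,j=0] A[i]=13<=B[j]=15 take 13 → i++
[i=4,j=0] A[i]=29>B[j]=15 take 15 → j++
[i=4,j=1] A[i]=29<=B[j]=34 take 29 → i++
[i=5,j=1] A done, take B[j]=34 → j++

i=5, j=2, merged so far=[3, 6, 11, 13, 15, 29, 34]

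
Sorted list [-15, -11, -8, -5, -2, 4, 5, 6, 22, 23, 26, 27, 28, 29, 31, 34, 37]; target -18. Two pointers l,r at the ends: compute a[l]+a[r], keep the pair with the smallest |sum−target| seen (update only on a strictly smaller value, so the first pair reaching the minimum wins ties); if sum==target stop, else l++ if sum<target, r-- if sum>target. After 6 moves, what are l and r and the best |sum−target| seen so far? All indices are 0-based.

l=0, r=10, best |Δ|=30

l=0 r=16: -15+37=22 d=40 *, r--
l=0 r=15: -15+34=19 d=37 *, r--
l=0 r=14: -15+31=16 d=34 *, r--
l=0 r=13: -15+29=14 d=32 *, r--
l=0 r=12: -15+28=13 d=31 *, r--
l=0 r=11: -15+27=12 d=30 *, r--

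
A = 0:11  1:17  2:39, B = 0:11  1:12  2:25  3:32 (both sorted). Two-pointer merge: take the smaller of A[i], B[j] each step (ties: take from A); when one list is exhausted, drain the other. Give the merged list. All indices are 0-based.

[i=0,j=0] A[i]=11<=B[j]=11 take 11 → i++
[i=1,j=0] A[i]=17>B[j]=11 take 11 → j++
[i=1,j=1] A[i]=17>B[j]=12 take 12 → j++
[i=1,j=2] A[i]=17<=B[j]=25 take 17 → i++
[i=2,j=2] A[i]=39>B[j]=25 take 25 → j++
[i=2,j=3] A[i]=39>B[j]=32 take 32 → j++
[i=2,j=4] B done, take A[i]=39 → i++

[11, 11, 12, 17, 25, 32, 39]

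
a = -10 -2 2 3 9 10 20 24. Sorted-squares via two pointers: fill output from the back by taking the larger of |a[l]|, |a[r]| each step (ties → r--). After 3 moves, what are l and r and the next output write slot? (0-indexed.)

l=0, r=4, next write slot=4

[0,7] |-10|<=|24| out[7]=576 → r--
[0,6] |-10|<=|20| out[6]=400 → r--
[0,5] |-10|<=|10| out[5]=100 → r--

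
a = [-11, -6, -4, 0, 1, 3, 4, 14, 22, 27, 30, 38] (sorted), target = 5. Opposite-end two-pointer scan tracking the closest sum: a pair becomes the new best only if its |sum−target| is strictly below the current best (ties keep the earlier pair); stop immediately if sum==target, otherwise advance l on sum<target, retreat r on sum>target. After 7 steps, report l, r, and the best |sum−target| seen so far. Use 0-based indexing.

[0,11] -11+38=27 d=22 * → r--
[0,10] -11+30=19 d=14 * → r--
[0,9] -11+27=16 d=11 * → r--
[0,8] -11+22=11 d=6 * → r--
[0,7] -11+14=3 d=2 * → l++
[1,7] -6+14=8 d=3 → r--
[1,6] -6+4=-2 d=7 → l++

l=2, r=6, best |Δ|=2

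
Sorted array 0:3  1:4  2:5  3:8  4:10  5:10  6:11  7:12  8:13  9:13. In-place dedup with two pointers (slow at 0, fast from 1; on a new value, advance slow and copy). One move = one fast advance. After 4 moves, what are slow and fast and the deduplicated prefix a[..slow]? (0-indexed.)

slow=0 fast=1: a[fast]=4≠a[slow]=3 write a[1]=4, slow++,fast++
slow=1 fast=2: a[fast]=5≠a[slow]=4 write a[2]=5, slow++,fast++
slow=2 fast=3: a[fast]=8≠a[slow]=5 write a[3]=8, slow++,fast++
slow=3 fast=4: a[fast]=10≠a[slow]=8 write a[4]=10, slow++,fast++

slow=4, fast=5, prefix=[3, 4, 5, 8, 10]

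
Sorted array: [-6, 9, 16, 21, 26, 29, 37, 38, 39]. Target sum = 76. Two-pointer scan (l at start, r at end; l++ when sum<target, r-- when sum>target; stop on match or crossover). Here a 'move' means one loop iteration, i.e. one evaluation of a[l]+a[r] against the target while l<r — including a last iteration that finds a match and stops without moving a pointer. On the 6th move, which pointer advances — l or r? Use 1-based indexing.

l=1 r=9: -6+39=33 <76, l++
l=2 r=9: 9+39=48 <76, l++
l=3 r=9: 16+39=55 <76, l++
l=4 r=9: 21+39=60 <76, l++
l=5 r=9: 26+39=65 <76, l++
l=6 r=9: 29+39=68 <76, l++

l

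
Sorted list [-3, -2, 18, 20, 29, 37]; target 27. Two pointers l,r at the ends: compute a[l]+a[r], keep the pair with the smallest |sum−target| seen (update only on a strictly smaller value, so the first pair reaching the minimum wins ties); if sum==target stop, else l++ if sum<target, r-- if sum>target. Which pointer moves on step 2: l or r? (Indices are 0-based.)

l=0 r=5: -3+37=34 d=7 *, r--
l=0 r=4: -3+29=26 d=1 *, l++

l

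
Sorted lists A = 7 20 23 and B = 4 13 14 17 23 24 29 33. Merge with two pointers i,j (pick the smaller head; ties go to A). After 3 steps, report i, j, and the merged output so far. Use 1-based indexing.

i=2, j=3, merged so far=[4, 7, 13]

[i=1,j=1] A[i]=7>B[j]=4 take 4 → j++
[i=1,j=2] A[i]=7<=B[j]=13 take 7 → i++
[i=2,j=2] A[i]=20>B[j]=13 take 13 → j++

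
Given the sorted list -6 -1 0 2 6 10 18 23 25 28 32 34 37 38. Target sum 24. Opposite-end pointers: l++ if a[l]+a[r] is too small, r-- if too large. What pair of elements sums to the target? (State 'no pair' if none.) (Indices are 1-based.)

l=1 r=14: -6+38=32 >24, r--
l=1 r=13: -6+37=31 >24, r--
l=1 r=12: -6+34=28 >24, r--
l=1 r=11: -6+32=26 >24, r--
l=1 r=10: -6+28=22 <24, l++
l=2 r=10: -1+28=27 >24, r--
l=2 r=9: -1+25=24, found

(-1, 25)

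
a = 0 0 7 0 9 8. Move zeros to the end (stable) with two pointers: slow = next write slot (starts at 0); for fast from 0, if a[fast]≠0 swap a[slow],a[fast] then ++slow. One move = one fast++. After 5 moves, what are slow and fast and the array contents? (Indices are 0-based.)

slow=2, fast=5, a=[7, 9, 0, 0, 0, 8]

slow=0 fast=0: a[fast]=0, fast++
slow=0 fast=1: a[fast]=0, fast++
slow=0 fast=2: a[fast]=7≠0 swap→a[0]=7, slow++,fast++
slow=1 fast=3: a[fast]=0, fast++
slow=1 fast=4: a[fast]=9≠0 swap→a[1]=9, slow++,fast++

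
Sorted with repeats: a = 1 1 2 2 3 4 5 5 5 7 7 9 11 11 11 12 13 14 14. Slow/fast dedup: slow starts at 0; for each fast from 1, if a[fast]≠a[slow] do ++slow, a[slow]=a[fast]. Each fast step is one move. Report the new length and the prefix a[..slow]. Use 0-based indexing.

slow=0 fast=1: a[fast]=1=a[slow] dup, fast++
slow=0 fast=2: a[fast]=2≠a[slow]=1 write a[1]=2, slow++,fast++
slow=1 fast=3: a[fast]=2=a[slow] dup, fast++
slow=1 fast=4: a[fast]=3≠a[slow]=2 write a[2]=3, slow++,fast++
slow=2 fast=5: a[fast]=4≠a[slow]=3 write a[3]=4, slow++,fast++
slow=3 fast=6: a[fast]=5≠a[slow]=4 write a[4]=5, slow++,fast++
slow=4 fast=7: a[fast]=5=a[slow] dup, fast++
slow=4 fast=8: a[fast]=5=a[slow] dup, fast++
slow=4 fast=9: a[fast]=7≠a[slow]=5 write a[5]=7, slow++,fast++
slow=5 fast=10: a[fast]=7=a[slow] dup, fast++
slow=5 fast=11: a[fast]=9≠a[slow]=7 write a[6]=9, slow++,fast++
slow=6 fast=12: a[fast]=11≠a[slow]=9 write a[7]=11, slow++,fast++
slow=7 fast=13: a[fast]=11=a[slow] dup, fast++
slow=7 fast=14: a[fast]=11=a[slow] dup, fast++
slow=7 fast=15: a[fast]=12≠a[slow]=11 write a[8]=12, slow++,fast++
slow=8 fast=16: a[fast]=13≠a[slow]=12 write a[9]=13, slow++,fast++
slow=9 fast=17: a[fast]=14≠a[slow]=13 write a[10]=14, slow++,fast++
slow=10 fast=18: a[fast]=14=a[slow] dup, fast++

length 11; prefix = [1, 2, 3, 4, 5, 7, 9, 11, 12, 13, 14]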